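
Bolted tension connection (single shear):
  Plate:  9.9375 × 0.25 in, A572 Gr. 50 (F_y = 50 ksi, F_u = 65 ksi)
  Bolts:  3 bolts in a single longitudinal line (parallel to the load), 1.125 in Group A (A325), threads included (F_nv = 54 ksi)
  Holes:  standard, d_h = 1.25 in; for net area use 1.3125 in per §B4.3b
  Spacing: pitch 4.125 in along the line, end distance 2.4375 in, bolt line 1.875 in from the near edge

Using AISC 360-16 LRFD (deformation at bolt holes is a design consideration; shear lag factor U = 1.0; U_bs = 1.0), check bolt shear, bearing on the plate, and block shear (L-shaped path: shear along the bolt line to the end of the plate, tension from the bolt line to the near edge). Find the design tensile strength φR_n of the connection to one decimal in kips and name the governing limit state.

69.0 kips (block shear governs)

Bolt shear: A_b = π(1.125)²/4 = 0.99402 in². φR_n = 0.75 × 54 × 0.99402 × 3 × 1 = 120.8 kips.
Bearing (0.25 in plate, F_u = 65 ksi): end bolts L_c = 2.4375 − 1.25/2 = 1.8125, R_n = min(1.2×1.8125×0.25×65, 2.4×1.125×0.25×65) = 35.344 kips/bolt; interior L_c = 4.125 − 1.25 = 2.875, R_n = 43.875 kips/bolt. φR_n = 0.75 × (1×35.344 + 2×43.875) = 92.3 kips.
Block shear: shear path 1×[2.4375+2×4.125] = 1×10.6875 in, A_gv = 2.6719, A_nv = 1×(10.6875 − 2.5×1.3125)×0.25 = 1.8516 in²; tension to near edge: (1.875 − 0.5×1.3125)×0.25 = 0.30469 in². R_n = min(0.6×65×1.8516, 0.6×50×2.6719) + 1.0×65×0.30469 = min(72.212, 80.157) + 19.805 = 92.017 kips. φR_n = 0.75 × 92.017 = 69.0 kips.
Governing: min(120.8, 92.3, 69.0) = 69.0 kips → block shear.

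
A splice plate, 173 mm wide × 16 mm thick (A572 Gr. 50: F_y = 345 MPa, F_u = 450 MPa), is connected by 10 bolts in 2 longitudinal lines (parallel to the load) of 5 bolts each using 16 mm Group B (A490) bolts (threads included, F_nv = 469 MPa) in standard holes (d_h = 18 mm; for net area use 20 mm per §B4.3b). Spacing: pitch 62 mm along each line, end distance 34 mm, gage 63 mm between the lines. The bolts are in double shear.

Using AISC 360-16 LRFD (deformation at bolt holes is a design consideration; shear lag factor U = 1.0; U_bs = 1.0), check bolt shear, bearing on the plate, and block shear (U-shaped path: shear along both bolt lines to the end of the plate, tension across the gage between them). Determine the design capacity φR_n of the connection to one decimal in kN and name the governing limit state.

Bolt shear: A_b = π(16)²/4 = 201.06 mm². φR_n = 0.75 × 469 × 201.06 × 10 × 2 = 1414.5 kN.
Bearing (16 mm plate, F_u = 450 MPa): end bolts L_c = 34 − 18/2 = 25, R_n = min(1.2×25×16×450, 2.4×16×16×450) = 216 kN/bolt; interior L_c = 62 − 18 = 44, R_n = 276.48 kN/bolt. φR_n = 0.75 × (2×216 + 8×276.48) = 1982.9 kN.
Block shear: shear path 2×[34+4×62] = 2×282 mm, A_gv = 9024, A_nv = 2×(282 − 4.5×20)×16 = 6144 mm²; tension across gage: (63 − 1×20)×16 = 688 mm². R_n = min(0.6×450×6144, 0.6×345×9024) + 1.0×450×688 = min(1658.9, 1868) + 309.6 = 1968.5 kN. φR_n = 0.75 × 1968.5 = 1476.4 kN.
Governing: min(1414.5, 1982.9, 1476.4) = 1414.5 kN → bolt shear.

1414.5 kN (bolt shear governs)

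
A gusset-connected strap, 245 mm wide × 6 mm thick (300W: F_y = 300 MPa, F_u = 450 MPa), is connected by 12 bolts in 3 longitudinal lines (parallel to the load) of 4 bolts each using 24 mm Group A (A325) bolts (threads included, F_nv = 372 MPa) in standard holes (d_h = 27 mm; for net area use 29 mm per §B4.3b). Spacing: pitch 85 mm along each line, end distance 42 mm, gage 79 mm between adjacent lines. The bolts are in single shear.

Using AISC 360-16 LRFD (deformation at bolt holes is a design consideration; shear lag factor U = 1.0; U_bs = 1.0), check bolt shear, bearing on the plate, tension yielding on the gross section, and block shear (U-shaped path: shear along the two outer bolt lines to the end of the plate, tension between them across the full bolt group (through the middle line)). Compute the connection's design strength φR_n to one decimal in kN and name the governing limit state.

Bolt shear: A_b = π(24)²/4 = 452.39 mm². φR_n = 0.75 × 372 × 452.39 × 12 × 1 = 1514.6 kN.
Bearing (6 mm plate, F_u = 450 MPa): end bolts L_c = 42 − 27/2 = 28.5, R_n = min(1.2×28.5×6×450, 2.4×24×6×450) = 92.34 kN/bolt; interior L_c = 85 − 27 = 58, R_n = 155.52 kN/bolt. φR_n = 0.75 × (3×92.34 + 9×155.52) = 1257.5 kN.
Tension yield (gross): A_g = 245×6 = 1470 mm². φR_n = 0.90 × 300 × 1470 = 396.9 kN.
Block shear: shear path 2×[42+3×85] = 2×297 mm, A_gv = 3564, A_nv = 2×(297 − 3.5×29)×6 = 2346 mm²; tension across gage: (158 − 2×29)×6 = 600 mm². R_n = min(0.6×450×2346, 0.6×300×3564) + 1.0×450×600 = min(633.42, 641.52) + 270 = 903.42 kN. φR_n = 0.75 × 903.42 = 677.6 kN.
Governing: min(1514.6, 1257.5, 396.9, 677.6) = 396.9 kN → gross-section yield.

396.9 kN (gross-section yield governs)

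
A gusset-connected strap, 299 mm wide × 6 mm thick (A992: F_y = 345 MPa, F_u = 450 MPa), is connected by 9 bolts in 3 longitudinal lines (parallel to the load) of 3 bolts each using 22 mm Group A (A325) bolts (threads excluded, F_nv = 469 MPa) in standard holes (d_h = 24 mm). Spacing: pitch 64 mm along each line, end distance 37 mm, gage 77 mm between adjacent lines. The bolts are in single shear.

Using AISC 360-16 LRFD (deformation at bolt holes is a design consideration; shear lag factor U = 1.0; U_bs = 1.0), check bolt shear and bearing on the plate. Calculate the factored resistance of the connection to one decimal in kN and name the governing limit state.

765.5 kN (bearing governs)

Bolt shear: A_b = π(22)²/4 = 380.13 mm². φR_n = 0.75 × 469 × 380.13 × 9 × 1 = 1203.4 kN.
Bearing (6 mm plate, F_u = 450 MPa): end bolts L_c = 37 − 24/2 = 25, R_n = min(1.2×25×6×450, 2.4×22×6×450) = 81 kN/bolt; interior L_c = 64 − 24 = 40, R_n = 129.6 kN/bolt. φR_n = 0.75 × (3×81 + 6×129.6) = 765.5 kN.
Governing: min(1203.4, 765.5) = 765.5 kN → bearing.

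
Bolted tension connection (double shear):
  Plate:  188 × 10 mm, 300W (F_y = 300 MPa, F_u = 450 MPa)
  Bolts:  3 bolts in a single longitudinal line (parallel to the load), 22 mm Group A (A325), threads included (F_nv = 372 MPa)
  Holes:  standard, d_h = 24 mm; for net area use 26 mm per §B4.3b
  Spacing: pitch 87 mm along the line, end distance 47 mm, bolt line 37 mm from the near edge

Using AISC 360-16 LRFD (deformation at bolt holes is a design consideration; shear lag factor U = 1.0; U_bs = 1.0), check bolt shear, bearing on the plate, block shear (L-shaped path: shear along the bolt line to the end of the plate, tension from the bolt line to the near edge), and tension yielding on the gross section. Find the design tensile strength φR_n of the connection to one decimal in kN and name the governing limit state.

Bolt shear: A_b = π(22)²/4 = 380.13 mm². φR_n = 0.75 × 372 × 380.13 × 3 × 2 = 636.3 kN.
Bearing (10 mm plate, F_u = 450 MPa): end bolts L_c = 47 − 24/2 = 35, R_n = min(1.2×35×10×450, 2.4×22×10×450) = 189 kN/bolt; interior L_c = 87 − 24 = 63, R_n = 237.6 kN/bolt. φR_n = 0.75 × (1×189 + 2×237.6) = 498.2 kN.
Block shear: shear path 1×[47+2×87] = 1×221 mm, A_gv = 2210, A_nv = 1×(221 − 2.5×26)×10 = 1560 mm²; tension to near edge: (37 − 0.5×26)×10 = 240 mm². R_n = min(0.6×450×1560, 0.6×300×2210) + 1.0×450×240 = min(421.2, 397.8) + 108 = 505.8 kN. φR_n = 0.75 × 505.8 = 379.4 kN.
Tension yield (gross): A_g = 188×10 = 1880 mm². φR_n = 0.90 × 300 × 1880 = 507.6 kN.
Governing: min(636.3, 498.2, 379.4, 507.6) = 379.4 kN → block shear.

379.4 kN (block shear governs)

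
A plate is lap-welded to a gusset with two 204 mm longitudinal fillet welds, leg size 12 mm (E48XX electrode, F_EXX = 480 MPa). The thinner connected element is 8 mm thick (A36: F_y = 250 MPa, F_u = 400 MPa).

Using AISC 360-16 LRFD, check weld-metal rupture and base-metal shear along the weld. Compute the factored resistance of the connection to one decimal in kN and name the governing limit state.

Weld metal: throat = 0.707×12 = 8.484 mm, L = 2×204 = 408 mm. φR_n = 0.75 × 0.6 × 480 × 8.484 × 408 = 747.7 kN.
Base metal shear (8 mm plate): yield φR_n = 1.0×0.6×250×8×408 = 489.6 kN; rupture φR_n = 0.75×0.6×400×8×408 = 587.5 kN; take 489.6 kN (yield).
Governing: min(747.7, 489.6) = 489.6 kN → base-metal shear.

489.6 kN (base-metal shear governs)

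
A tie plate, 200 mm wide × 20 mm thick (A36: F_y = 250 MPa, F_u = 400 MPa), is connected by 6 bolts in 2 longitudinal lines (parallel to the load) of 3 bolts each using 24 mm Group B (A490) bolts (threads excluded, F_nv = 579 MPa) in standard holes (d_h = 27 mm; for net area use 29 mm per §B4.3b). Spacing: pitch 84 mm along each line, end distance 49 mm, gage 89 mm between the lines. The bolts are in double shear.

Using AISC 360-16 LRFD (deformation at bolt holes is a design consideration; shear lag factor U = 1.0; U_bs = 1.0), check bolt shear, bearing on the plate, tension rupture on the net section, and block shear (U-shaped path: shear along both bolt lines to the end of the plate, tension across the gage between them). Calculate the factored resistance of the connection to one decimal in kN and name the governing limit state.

Bolt shear: A_b = π(24)²/4 = 452.39 mm². φR_n = 0.75 × 579 × 452.39 × 6 × 2 = 2357.4 kN.
Bearing (20 mm plate, F_u = 400 MPa): end bolts L_c = 49 − 27/2 = 35.5, R_n = min(1.2×35.5×20×400, 2.4×24×20×400) = 340.8 kN/bolt; interior L_c = 84 − 27 = 57, R_n = 460.8 kN/bolt. φR_n = 0.75 × (2×340.8 + 4×460.8) = 1893.6 kN.
Tension rupture (net): A_n = (200 − 2×29)×20 = 2840 mm² (U = 1.0, A_e = A_n). φR_n = 0.75 × 400 × 2840 = 852.0 kN.
Block shear: shear path 2×[49+2×84] = 2×217 mm, A_gv = 8680, A_nv = 2×(217 − 2.5×29)×20 = 5780 mm²; tension across gage: (89 − 1×29)×20 = 1200 mm². R_n = min(0.6×400×5780, 0.6×250×8680) + 1.0×400×1200 = min(1387.2, 1302) + 480 = 1782 kN. φR_n = 0.75 × 1782 = 1336.5 kN.
Governing: min(2357.4, 1893.6, 852.0, 1336.5) = 852.0 kN → net-section rupture.

852.0 kN (net-section rupture governs)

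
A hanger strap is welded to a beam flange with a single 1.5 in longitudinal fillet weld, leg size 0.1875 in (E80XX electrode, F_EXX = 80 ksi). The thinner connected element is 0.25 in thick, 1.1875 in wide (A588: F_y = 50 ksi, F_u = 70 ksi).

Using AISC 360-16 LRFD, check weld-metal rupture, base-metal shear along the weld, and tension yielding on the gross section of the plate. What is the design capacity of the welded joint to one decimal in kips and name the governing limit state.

7.2 kips (weld metal governs)

Weld metal: throat = 0.707×0.1875 = 0.13256 in, L = 1.5 in. φR_n = 0.75 × 0.6 × 80 × 0.13256 × 1.5 = 7.2 kips.
Base metal shear (0.25 in plate): yield φR_n = 1.0×0.6×50×0.25×1.5 = 11.3 kips; rupture φR_n = 0.75×0.6×70×0.25×1.5 = 11.8 kips; take 11.3 kips (yield).
Tension yield (gross): A_g = 1.1875×0.25 = 0.29688 in². φR_n = 0.90 × 50 × 0.29688 = 13.4 kips.
Governing: min(7.2, 11.3, 13.4) = 7.2 kips → weld metal.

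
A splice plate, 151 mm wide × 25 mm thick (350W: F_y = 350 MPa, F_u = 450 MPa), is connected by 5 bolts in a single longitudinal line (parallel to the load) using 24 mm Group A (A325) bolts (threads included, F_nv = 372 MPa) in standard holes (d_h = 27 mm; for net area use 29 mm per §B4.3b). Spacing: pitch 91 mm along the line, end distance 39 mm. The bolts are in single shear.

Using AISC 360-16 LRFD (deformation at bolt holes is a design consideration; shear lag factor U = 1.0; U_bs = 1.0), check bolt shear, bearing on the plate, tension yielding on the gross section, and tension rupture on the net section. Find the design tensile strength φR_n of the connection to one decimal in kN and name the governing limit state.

Bolt shear: A_b = π(24)²/4 = 452.39 mm². φR_n = 0.75 × 372 × 452.39 × 5 × 1 = 631.1 kN.
Bearing (25 mm plate, F_u = 450 MPa): end bolts L_c = 39 − 27/2 = 25.5, R_n = min(1.2×25.5×25×450, 2.4×24×25×450) = 344.25 kN/bolt; interior L_c = 91 − 27 = 64, R_n = 648 kN/bolt. φR_n = 0.75 × (1×344.25 + 4×648) = 2202.2 kN.
Tension yield (gross): A_g = 151×25 = 3775 mm². φR_n = 0.90 × 350 × 3775 = 1189.1 kN.
Tension rupture (net): A_n = (151 − 1×29)×25 = 3050 mm² (U = 1.0, A_e = A_n). φR_n = 0.75 × 450 × 3050 = 1029.4 kN.
Governing: min(631.1, 2202.2, 1189.1, 1029.4) = 631.1 kN → bolt shear.

631.1 kN (bolt shear governs)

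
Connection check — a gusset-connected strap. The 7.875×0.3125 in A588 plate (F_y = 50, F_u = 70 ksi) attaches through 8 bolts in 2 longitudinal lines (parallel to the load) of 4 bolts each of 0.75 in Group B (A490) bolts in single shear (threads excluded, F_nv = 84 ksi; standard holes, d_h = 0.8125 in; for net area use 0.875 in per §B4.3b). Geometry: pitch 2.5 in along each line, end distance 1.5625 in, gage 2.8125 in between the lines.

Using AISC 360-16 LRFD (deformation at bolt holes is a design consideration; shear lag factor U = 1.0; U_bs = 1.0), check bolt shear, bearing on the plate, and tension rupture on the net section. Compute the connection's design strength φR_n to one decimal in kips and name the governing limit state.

Bolt shear: A_b = π(0.75)²/4 = 0.44179 in². φR_n = 0.75 × 84 × 0.44179 × 8 × 1 = 222.7 kips.
Bearing (0.3125 in plate, F_u = 70 ksi): end bolts L_c = 1.5625 − 0.8125/2 = 1.15625, R_n = min(1.2×1.15625×0.3125×70, 2.4×0.75×0.3125×70) = 30.352 kips/bolt; interior L_c = 2.5 − 0.8125 = 1.6875, R_n = 39.375 kips/bolt. φR_n = 0.75 × (2×30.352 + 6×39.375) = 222.7 kips.
Tension rupture (net): A_n = (7.875 − 2×0.875)×0.3125 = 1.9141 in² (U = 1.0, A_e = A_n). φR_n = 0.75 × 70 × 1.9141 = 100.5 kips.
Governing: min(222.7, 222.7, 100.5) = 100.5 kips → net-section rupture.

100.5 kips (net-section rupture governs)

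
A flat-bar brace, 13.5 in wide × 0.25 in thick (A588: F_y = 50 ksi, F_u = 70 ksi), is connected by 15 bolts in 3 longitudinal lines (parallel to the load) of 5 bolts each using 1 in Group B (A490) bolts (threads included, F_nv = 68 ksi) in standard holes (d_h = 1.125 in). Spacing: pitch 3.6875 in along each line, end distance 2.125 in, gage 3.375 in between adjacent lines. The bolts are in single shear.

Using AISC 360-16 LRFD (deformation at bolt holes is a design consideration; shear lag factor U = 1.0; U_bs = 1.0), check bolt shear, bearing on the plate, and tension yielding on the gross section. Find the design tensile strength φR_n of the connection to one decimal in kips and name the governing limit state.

Bolt shear: A_b = π(1)²/4 = 0.7854 in². φR_n = 0.75 × 68 × 0.7854 × 15 × 1 = 600.8 kips.
Bearing (0.25 in plate, F_u = 70 ksi): end bolts L_c = 2.125 − 1.125/2 = 1.5625, R_n = min(1.2×1.5625×0.25×70, 2.4×1×0.25×70) = 32.813 kips/bolt; interior L_c = 3.6875 − 1.125 = 2.5625, R_n = 42 kips/bolt. φR_n = 0.75 × (3×32.813 + 12×42) = 451.8 kips.
Tension yield (gross): A_g = 13.5×0.25 = 3.375 in². φR_n = 0.90 × 50 × 3.375 = 151.9 kips.
Governing: min(600.8, 451.8, 151.9) = 151.9 kips → gross-section yield.

151.9 kips (gross-section yield governs)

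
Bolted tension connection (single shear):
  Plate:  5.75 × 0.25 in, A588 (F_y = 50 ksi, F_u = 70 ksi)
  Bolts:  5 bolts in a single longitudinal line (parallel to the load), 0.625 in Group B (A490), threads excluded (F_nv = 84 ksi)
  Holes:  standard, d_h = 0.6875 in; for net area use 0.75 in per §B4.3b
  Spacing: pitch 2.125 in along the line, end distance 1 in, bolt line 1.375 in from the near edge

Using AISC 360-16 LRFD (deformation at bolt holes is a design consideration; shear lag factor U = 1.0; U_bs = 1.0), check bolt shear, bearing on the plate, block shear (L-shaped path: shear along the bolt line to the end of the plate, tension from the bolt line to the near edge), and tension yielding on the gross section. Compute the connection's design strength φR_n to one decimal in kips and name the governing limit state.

Bolt shear: A_b = π(0.625)²/4 = 0.3068 in². φR_n = 0.75 × 84 × 0.3068 × 5 × 1 = 96.6 kips.
Bearing (0.25 in plate, F_u = 70 ksi): end bolts L_c = 1 − 0.6875/2 = 0.65625, R_n = min(1.2×0.65625×0.25×70, 2.4×0.625×0.25×70) = 13.781 kips/bolt; interior L_c = 2.125 − 0.6875 = 1.4375, R_n = 26.25 kips/bolt. φR_n = 0.75 × (1×13.781 + 4×26.25) = 89.1 kips.
Block shear: shear path 1×[1+4×2.125] = 1×9.5 in, A_gv = 2.375, A_nv = 1×(9.5 − 4.5×0.75)×0.25 = 1.5313 in²; tension to near edge: (1.375 − 0.5×0.75)×0.25 = 0.25 in². R_n = min(0.6×70×1.5313, 0.6×50×2.375) + 1.0×70×0.25 = min(64.315, 71.25) + 17.5 = 81.815 kips. φR_n = 0.75 × 81.815 = 61.4 kips.
Tension yield (gross): A_g = 5.75×0.25 = 1.4375 in². φR_n = 0.90 × 50 × 1.4375 = 64.7 kips.
Governing: min(96.6, 89.1, 61.4, 64.7) = 61.4 kips → block shear.

61.4 kips (block shear governs)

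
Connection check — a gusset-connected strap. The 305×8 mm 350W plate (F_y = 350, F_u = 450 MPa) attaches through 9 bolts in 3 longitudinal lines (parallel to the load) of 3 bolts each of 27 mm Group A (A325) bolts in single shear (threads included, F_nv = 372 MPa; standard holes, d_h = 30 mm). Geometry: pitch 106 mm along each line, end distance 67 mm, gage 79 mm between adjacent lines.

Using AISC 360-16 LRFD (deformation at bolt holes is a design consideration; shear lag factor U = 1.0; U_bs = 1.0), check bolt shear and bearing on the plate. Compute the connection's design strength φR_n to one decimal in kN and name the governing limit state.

1437.7 kN (bolt shear governs)

Bolt shear: A_b = π(27)²/4 = 572.56 mm². φR_n = 0.75 × 372 × 572.56 × 9 × 1 = 1437.7 kN.
Bearing (8 mm plate, F_u = 450 MPa): end bolts L_c = 67 − 30/2 = 52, R_n = min(1.2×52×8×450, 2.4×27×8×450) = 224.64 kN/bolt; interior L_c = 106 − 30 = 76, R_n = 233.28 kN/bolt. φR_n = 0.75 × (3×224.64 + 6×233.28) = 1555.2 kN.
Governing: min(1437.7, 1555.2) = 1437.7 kN → bolt shear.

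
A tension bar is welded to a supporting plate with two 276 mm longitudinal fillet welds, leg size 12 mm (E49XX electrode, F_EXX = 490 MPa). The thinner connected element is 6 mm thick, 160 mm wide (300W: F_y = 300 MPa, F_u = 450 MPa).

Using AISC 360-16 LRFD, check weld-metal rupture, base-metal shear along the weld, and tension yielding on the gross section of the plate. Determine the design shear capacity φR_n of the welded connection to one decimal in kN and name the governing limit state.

259.2 kN (gross-section yield governs)

Weld metal: throat = 0.707×12 = 8.484 mm, L = 2×276 = 552 mm. φR_n = 0.75 × 0.6 × 490 × 8.484 × 552 = 1032.6 kN.
Base metal shear (6 mm plate): yield φR_n = 1.0×0.6×300×6×552 = 596.2 kN; rupture φR_n = 0.75×0.6×450×6×552 = 670.7 kN; take 596.2 kN (yield).
Tension yield (gross): A_g = 160×6 = 960 mm². φR_n = 0.90 × 300 × 960 = 259.2 kN.
Governing: min(1032.6, 596.2, 259.2) = 259.2 kN → gross-section yield.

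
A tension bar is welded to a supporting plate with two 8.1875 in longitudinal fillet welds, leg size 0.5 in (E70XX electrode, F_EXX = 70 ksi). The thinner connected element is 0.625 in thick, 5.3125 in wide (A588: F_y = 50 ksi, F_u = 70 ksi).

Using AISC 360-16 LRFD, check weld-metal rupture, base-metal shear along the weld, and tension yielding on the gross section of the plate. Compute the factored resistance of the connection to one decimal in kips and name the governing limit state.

149.4 kips (gross-section yield governs)

Weld metal: throat = 0.707×0.5 = 0.3535 in, L = 2×8.1875 = 16.375 in. φR_n = 0.75 × 0.6 × 70 × 0.3535 × 16.375 = 182.3 kips.
Base metal shear (0.625 in plate): yield φR_n = 1.0×0.6×50×0.625×16.375 = 307.0 kips; rupture φR_n = 0.75×0.6×70×0.625×16.375 = 322.4 kips; take 307.0 kips (yield).
Tension yield (gross): A_g = 5.3125×0.625 = 3.3203 in². φR_n = 0.90 × 50 × 3.3203 = 149.4 kips.
Governing: min(182.3, 307.0, 149.4) = 149.4 kips → gross-section yield.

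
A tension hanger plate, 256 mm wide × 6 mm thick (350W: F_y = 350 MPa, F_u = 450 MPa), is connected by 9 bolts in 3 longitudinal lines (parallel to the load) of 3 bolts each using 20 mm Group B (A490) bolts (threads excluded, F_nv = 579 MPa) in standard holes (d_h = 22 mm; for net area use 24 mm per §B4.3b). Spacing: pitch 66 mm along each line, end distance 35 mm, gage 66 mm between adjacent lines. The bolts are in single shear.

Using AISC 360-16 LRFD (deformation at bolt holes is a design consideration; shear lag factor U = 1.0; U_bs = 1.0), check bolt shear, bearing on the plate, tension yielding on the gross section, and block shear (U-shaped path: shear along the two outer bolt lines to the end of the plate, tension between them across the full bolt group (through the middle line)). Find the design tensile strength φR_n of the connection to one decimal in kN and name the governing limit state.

Bolt shear: A_b = π(20)²/4 = 314.16 mm². φR_n = 0.75 × 579 × 314.16 × 9 × 1 = 1227.8 kN.
Bearing (6 mm plate, F_u = 450 MPa): end bolts L_c = 35 − 22/2 = 24, R_n = min(1.2×24×6×450, 2.4×20×6×450) = 77.76 kN/bolt; interior L_c = 66 − 22 = 44, R_n = 129.6 kN/bolt. φR_n = 0.75 × (3×77.76 + 6×129.6) = 758.2 kN.
Tension yield (gross): A_g = 256×6 = 1536 mm². φR_n = 0.90 × 350 × 1536 = 483.8 kN.
Block shear: shear path 2×[35+2×66] = 2×167 mm, A_gv = 2004, A_nv = 2×(167 − 2.5×24)×6 = 1284 mm²; tension across gage: (132 − 2×24)×6 = 504 mm². R_n = min(0.6×450×1284, 0.6×350×2004) + 1.0×450×504 = min(346.68, 420.84) + 226.8 = 573.48 kN. φR_n = 0.75 × 573.48 = 430.1 kN.
Governing: min(1227.8, 758.2, 483.8, 430.1) = 430.1 kN → block shear.

430.1 kN (block shear governs)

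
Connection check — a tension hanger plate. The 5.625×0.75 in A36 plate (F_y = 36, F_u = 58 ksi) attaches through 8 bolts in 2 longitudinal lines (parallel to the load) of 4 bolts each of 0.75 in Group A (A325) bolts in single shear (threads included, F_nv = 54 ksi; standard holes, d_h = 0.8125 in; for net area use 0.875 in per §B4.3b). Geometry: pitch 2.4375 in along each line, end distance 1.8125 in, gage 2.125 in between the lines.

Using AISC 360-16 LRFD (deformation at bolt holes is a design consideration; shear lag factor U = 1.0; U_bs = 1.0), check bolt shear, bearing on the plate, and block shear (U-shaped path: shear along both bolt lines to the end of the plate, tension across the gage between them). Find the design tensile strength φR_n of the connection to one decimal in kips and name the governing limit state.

143.1 kips (bolt shear governs)

Bolt shear: A_b = π(0.75)²/4 = 0.44179 in². φR_n = 0.75 × 54 × 0.44179 × 8 × 1 = 143.1 kips.
Bearing (0.75 in plate, F_u = 58 ksi): end bolts L_c = 1.8125 − 0.8125/2 = 1.40625, R_n = min(1.2×1.40625×0.75×58, 2.4×0.75×0.75×58) = 73.406 kips/bolt; interior L_c = 2.4375 − 0.8125 = 1.625, R_n = 78.3 kips/bolt. φR_n = 0.75 × (2×73.406 + 6×78.3) = 462.5 kips.
Block shear: shear path 2×[1.8125+3×2.4375] = 2×9.125 in, A_gv = 13.688, A_nv = 2×(9.125 − 3.5×0.875)×0.75 = 9.0938 in²; tension across gage: (2.125 − 1×0.875)×0.75 = 0.9375 in². R_n = min(0.6×58×9.0938, 0.6×36×13.688) + 1.0×58×0.9375 = min(316.46, 295.66) + 54.375 = 350.04 kips. φR_n = 0.75 × 350.04 = 262.5 kips.
Governing: min(143.1, 462.5, 262.5) = 143.1 kips → bolt shear.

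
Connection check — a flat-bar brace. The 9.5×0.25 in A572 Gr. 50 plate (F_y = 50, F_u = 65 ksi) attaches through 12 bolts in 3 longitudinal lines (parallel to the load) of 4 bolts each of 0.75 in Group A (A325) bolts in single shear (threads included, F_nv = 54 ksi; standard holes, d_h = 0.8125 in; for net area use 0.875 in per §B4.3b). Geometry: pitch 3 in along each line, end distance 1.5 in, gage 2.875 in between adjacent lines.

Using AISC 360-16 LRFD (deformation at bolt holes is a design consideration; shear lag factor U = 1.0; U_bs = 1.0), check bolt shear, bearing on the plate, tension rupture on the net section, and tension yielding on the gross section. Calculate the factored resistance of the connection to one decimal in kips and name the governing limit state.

83.8 kips (net-section rupture governs)

Bolt shear: A_b = π(0.75)²/4 = 0.44179 in². φR_n = 0.75 × 54 × 0.44179 × 12 × 1 = 214.7 kips.
Bearing (0.25 in plate, F_u = 65 ksi): end bolts L_c = 1.5 − 0.8125/2 = 1.09375, R_n = min(1.2×1.09375×0.25×65, 2.4×0.75×0.25×65) = 21.328 kips/bolt; interior L_c = 3 − 0.8125 = 2.1875, R_n = 29.25 kips/bolt. φR_n = 0.75 × (3×21.328 + 9×29.25) = 245.4 kips.
Tension rupture (net): A_n = (9.5 − 3×0.875)×0.25 = 1.7188 in² (U = 1.0, A_e = A_n). φR_n = 0.75 × 65 × 1.7188 = 83.8 kips.
Tension yield (gross): A_g = 9.5×0.25 = 2.375 in². φR_n = 0.90 × 50 × 2.375 = 106.9 kips.
Governing: min(214.7, 245.4, 83.8, 106.9) = 83.8 kips → net-section rupture.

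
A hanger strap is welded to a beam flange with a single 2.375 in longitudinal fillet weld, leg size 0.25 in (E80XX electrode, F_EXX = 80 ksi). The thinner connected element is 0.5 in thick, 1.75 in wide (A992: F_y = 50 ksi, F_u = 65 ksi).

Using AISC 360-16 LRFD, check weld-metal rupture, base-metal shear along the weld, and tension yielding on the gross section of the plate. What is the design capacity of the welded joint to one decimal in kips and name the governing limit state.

15.1 kips (weld metal governs)

Weld metal: throat = 0.707×0.25 = 0.17675 in, L = 2.375 in. φR_n = 0.75 × 0.6 × 80 × 0.17675 × 2.375 = 15.1 kips.
Base metal shear (0.5 in plate): yield φR_n = 1.0×0.6×50×0.5×2.375 = 35.6 kips; rupture φR_n = 0.75×0.6×65×0.5×2.375 = 34.7 kips; take 34.7 kips (rupture).
Tension yield (gross): A_g = 1.75×0.5 = 0.875 in². φR_n = 0.90 × 50 × 0.875 = 39.4 kips.
Governing: min(15.1, 34.7, 39.4) = 15.1 kips → weld metal.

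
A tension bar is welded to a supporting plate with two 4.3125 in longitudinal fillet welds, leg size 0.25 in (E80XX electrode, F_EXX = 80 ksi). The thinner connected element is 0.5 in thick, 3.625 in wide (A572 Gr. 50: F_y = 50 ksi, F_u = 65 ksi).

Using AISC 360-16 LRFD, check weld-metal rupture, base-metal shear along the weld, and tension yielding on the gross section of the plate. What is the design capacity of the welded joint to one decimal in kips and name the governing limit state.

54.9 kips (weld metal governs)

Weld metal: throat = 0.707×0.25 = 0.17675 in, L = 2×4.3125 = 8.625 in. φR_n = 0.75 × 0.6 × 80 × 0.17675 × 8.625 = 54.9 kips.
Base metal shear (0.5 in plate): yield φR_n = 1.0×0.6×50×0.5×8.625 = 129.4 kips; rupture φR_n = 0.75×0.6×65×0.5×8.625 = 126.1 kips; take 126.1 kips (rupture).
Tension yield (gross): A_g = 3.625×0.5 = 1.8125 in². φR_n = 0.90 × 50 × 1.8125 = 81.6 kips.
Governing: min(54.9, 126.1, 81.6) = 54.9 kips → weld metal.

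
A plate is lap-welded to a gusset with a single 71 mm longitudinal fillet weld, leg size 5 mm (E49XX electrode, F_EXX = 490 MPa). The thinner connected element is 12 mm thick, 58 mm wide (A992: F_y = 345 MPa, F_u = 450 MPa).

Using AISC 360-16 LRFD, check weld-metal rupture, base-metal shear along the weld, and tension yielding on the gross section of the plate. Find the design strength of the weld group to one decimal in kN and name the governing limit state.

55.3 kN (weld metal governs)

Weld metal: throat = 0.707×5 = 3.535 mm, L = 71 mm. φR_n = 0.75 × 0.6 × 490 × 3.535 × 71 = 55.3 kN.
Base metal shear (12 mm plate): yield φR_n = 1.0×0.6×345×12×71 = 176.4 kN; rupture φR_n = 0.75×0.6×450×12×71 = 172.5 kN; take 172.5 kN (rupture).
Tension yield (gross): A_g = 58×12 = 696 mm². φR_n = 0.90 × 345 × 696 = 216.1 kN.
Governing: min(55.3, 172.5, 216.1) = 55.3 kN → weld metal.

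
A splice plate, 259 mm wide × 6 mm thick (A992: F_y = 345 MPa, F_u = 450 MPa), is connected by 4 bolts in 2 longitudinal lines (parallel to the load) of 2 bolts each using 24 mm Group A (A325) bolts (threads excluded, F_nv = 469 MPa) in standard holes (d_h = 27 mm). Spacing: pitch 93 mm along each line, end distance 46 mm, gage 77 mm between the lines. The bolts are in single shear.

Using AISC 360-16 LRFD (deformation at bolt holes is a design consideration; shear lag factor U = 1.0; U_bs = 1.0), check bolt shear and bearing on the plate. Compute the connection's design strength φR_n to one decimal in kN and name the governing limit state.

Bolt shear: A_b = π(24)²/4 = 452.39 mm². φR_n = 0.75 × 469 × 452.39 × 4 × 1 = 636.5 kN.
Bearing (6 mm plate, F_u = 450 MPa): end bolts L_c = 46 − 27/2 = 32.5, R_n = min(1.2×32.5×6×450, 2.4×24×6×450) = 105.3 kN/bolt; interior L_c = 93 − 27 = 66, R_n = 155.52 kN/bolt. φR_n = 0.75 × (2×105.3 + 2×155.52) = 391.2 kN.
Governing: min(636.5, 391.2) = 391.2 kN → bearing.

391.2 kN (bearing governs)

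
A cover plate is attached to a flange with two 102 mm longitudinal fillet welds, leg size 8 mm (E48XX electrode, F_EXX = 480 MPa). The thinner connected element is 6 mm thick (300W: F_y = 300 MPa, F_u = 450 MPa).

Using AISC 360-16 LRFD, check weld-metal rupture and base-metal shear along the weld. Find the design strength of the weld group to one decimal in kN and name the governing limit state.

220.3 kN (base-metal shear governs)

Weld metal: throat = 0.707×8 = 5.656 mm, L = 2×102 = 204 mm. φR_n = 0.75 × 0.6 × 480 × 5.656 × 204 = 249.2 kN.
Base metal shear (6 mm plate): yield φR_n = 1.0×0.6×300×6×204 = 220.3 kN; rupture φR_n = 0.75×0.6×450×6×204 = 247.9 kN; take 220.3 kN (yield).
Governing: min(249.2, 220.3) = 220.3 kN → base-metal shear.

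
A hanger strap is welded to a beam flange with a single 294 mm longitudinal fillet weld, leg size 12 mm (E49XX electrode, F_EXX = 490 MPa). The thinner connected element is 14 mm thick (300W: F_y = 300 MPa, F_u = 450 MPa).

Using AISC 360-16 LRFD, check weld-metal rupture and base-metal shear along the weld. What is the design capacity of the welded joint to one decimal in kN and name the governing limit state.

Weld metal: throat = 0.707×12 = 8.484 mm, L = 294 mm. φR_n = 0.75 × 0.6 × 490 × 8.484 × 294 = 550.0 kN.
Base metal shear (14 mm plate): yield φR_n = 1.0×0.6×300×14×294 = 740.9 kN; rupture φR_n = 0.75×0.6×450×14×294 = 833.5 kN; take 740.9 kN (yield).
Governing: min(550.0, 740.9) = 550.0 kN → weld metal.

550.0 kN (weld metal governs)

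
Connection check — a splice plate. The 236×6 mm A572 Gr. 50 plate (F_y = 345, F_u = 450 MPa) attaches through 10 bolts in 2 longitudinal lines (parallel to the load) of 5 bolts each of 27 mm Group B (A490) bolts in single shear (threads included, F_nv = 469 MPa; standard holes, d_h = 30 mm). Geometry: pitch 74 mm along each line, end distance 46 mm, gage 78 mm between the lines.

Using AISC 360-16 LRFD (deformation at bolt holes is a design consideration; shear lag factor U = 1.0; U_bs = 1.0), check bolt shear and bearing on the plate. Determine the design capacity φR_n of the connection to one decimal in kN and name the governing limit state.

Bolt shear: A_b = π(27)²/4 = 572.56 mm². φR_n = 0.75 × 469 × 572.56 × 10 × 1 = 2014.0 kN.
Bearing (6 mm plate, F_u = 450 MPa): end bolts L_c = 46 − 30/2 = 31, R_n = min(1.2×31×6×450, 2.4×27×6×450) = 100.44 kN/bolt; interior L_c = 74 − 30 = 44, R_n = 142.56 kN/bolt. φR_n = 0.75 × (2×100.44 + 8×142.56) = 1006.0 kN.
Governing: min(2014.0, 1006.0) = 1006.0 kN → bearing.

1006.0 kN (bearing governs)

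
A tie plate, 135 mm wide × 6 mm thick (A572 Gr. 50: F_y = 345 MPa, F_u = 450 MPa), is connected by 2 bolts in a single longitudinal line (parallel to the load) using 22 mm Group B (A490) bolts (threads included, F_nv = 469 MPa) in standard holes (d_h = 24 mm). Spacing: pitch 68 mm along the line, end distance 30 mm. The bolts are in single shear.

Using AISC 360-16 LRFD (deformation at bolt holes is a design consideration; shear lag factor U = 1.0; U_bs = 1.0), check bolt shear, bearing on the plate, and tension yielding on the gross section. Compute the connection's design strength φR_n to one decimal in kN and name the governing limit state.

150.7 kN (bearing governs)

Bolt shear: A_b = π(22)²/4 = 380.13 mm². φR_n = 0.75 × 469 × 380.13 × 2 × 1 = 267.4 kN.
Bearing (6 mm plate, F_u = 450 MPa): end bolts L_c = 30 − 24/2 = 18, R_n = min(1.2×18×6×450, 2.4×22×6×450) = 58.32 kN/bolt; interior L_c = 68 − 24 = 44, R_n = 142.56 kN/bolt. φR_n = 0.75 × (1×58.32 + 1×142.56) = 150.7 kN.
Tension yield (gross): A_g = 135×6 = 810 mm². φR_n = 0.90 × 345 × 810 = 251.5 kN.
Governing: min(267.4, 150.7, 251.5) = 150.7 kN → bearing.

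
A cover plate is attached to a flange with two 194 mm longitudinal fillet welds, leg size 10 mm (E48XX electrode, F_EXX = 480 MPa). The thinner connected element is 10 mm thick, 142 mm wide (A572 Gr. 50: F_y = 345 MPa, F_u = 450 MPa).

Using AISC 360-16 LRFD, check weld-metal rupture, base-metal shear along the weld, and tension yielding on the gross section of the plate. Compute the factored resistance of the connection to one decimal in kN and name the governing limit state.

440.9 kN (gross-section yield governs)

Weld metal: throat = 0.707×10 = 7.07 mm, L = 2×194 = 388 mm. φR_n = 0.75 × 0.6 × 480 × 7.07 × 388 = 592.5 kN.
Base metal shear (10 mm plate): yield φR_n = 1.0×0.6×345×10×388 = 803.2 kN; rupture φR_n = 0.75×0.6×450×10×388 = 785.7 kN; take 785.7 kN (rupture).
Tension yield (gross): A_g = 142×10 = 1420 mm². φR_n = 0.90 × 345 × 1420 = 440.9 kN.
Governing: min(592.5, 785.7, 440.9) = 440.9 kN → gross-section yield.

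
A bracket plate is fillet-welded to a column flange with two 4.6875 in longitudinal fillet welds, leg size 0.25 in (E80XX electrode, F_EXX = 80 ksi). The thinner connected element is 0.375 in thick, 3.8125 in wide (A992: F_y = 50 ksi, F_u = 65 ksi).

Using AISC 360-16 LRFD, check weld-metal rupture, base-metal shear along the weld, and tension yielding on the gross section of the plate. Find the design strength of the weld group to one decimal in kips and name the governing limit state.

Weld metal: throat = 0.707×0.25 = 0.17675 in, L = 2×4.6875 = 9.375 in. φR_n = 0.75 × 0.6 × 80 × 0.17675 × 9.375 = 59.7 kips.
Base metal shear (0.375 in plate): yield φR_n = 1.0×0.6×50×0.375×9.375 = 105.5 kips; rupture φR_n = 0.75×0.6×65×0.375×9.375 = 102.8 kips; take 102.8 kips (rupture).
Tension yield (gross): A_g = 3.8125×0.375 = 1.4297 in². φR_n = 0.90 × 50 × 1.4297 = 64.3 kips.
Governing: min(59.7, 102.8, 64.3) = 59.7 kips → weld metal.

59.7 kips (weld metal governs)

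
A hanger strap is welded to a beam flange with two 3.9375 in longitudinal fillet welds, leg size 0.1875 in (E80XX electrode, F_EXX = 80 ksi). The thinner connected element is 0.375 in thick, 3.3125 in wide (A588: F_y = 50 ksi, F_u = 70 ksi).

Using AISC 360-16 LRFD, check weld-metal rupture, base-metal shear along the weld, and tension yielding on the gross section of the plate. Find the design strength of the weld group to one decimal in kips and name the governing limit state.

Weld metal: throat = 0.707×0.1875 = 0.13256 in, L = 2×3.9375 = 7.875 in. φR_n = 0.75 × 0.6 × 80 × 0.13256 × 7.875 = 37.6 kips.
Base metal shear (0.375 in plate): yield φR_n = 1.0×0.6×50×0.375×7.875 = 88.6 kips; rupture φR_n = 0.75×0.6×70×0.375×7.875 = 93.0 kips; take 88.6 kips (yield).
Tension yield (gross): A_g = 3.3125×0.375 = 1.2422 in². φR_n = 0.90 × 50 × 1.2422 = 55.9 kips.
Governing: min(37.6, 88.6, 55.9) = 37.6 kips → weld metal.

37.6 kips (weld metal governs)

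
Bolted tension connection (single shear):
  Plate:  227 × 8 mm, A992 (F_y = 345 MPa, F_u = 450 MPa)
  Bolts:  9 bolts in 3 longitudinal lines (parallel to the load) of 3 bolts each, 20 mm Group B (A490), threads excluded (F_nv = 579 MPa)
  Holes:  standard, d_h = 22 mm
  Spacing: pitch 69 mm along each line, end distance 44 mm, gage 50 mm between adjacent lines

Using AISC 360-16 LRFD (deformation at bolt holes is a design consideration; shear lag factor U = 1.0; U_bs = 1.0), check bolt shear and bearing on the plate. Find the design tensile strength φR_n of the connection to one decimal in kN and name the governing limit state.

Bolt shear: A_b = π(20)²/4 = 314.16 mm². φR_n = 0.75 × 579 × 314.16 × 9 × 1 = 1227.8 kN.
Bearing (8 mm plate, F_u = 450 MPa): end bolts L_c = 44 − 22/2 = 33, R_n = min(1.2×33×8×450, 2.4×20×8×450) = 142.56 kN/bolt; interior L_c = 69 − 22 = 47, R_n = 172.8 kN/bolt. φR_n = 0.75 × (3×142.56 + 6×172.8) = 1098.4 kN.
Governing: min(1227.8, 1098.4) = 1098.4 kN → bearing.

1098.4 kN (bearing governs)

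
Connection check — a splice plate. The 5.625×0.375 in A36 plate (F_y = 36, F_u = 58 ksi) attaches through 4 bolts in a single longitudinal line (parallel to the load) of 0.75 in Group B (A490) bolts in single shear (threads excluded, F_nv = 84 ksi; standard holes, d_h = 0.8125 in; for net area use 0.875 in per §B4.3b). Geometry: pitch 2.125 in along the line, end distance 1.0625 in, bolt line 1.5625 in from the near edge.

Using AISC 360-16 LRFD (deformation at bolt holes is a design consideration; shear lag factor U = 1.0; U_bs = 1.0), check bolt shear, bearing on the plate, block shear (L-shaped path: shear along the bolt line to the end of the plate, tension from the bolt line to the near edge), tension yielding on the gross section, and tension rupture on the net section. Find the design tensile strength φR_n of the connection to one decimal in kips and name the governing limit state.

61.2 kips (block shear governs)

Bolt shear: A_b = π(0.75)²/4 = 0.44179 in². φR_n = 0.75 × 84 × 0.44179 × 4 × 1 = 111.3 kips.
Bearing (0.375 in plate, F_u = 58 ksi): end bolts L_c = 1.0625 − 0.8125/2 = 0.65625, R_n = min(1.2×0.65625×0.375×58, 2.4×0.75×0.375×58) = 17.128 kips/bolt; interior L_c = 2.125 − 0.8125 = 1.3125, R_n = 34.256 kips/bolt. φR_n = 0.75 × (1×17.128 + 3×34.256) = 89.9 kips.
Block shear: shear path 1×[1.0625+3×2.125] = 1×7.4375 in, A_gv = 2.7891, A_nv = 1×(7.4375 − 3.5×0.875)×0.375 = 1.6406 in²; tension to near edge: (1.5625 − 0.5×0.875)×0.375 = 0.42188 in². R_n = min(0.6×58×1.6406, 0.6×36×2.7891) + 1.0×58×0.42188 = min(57.093, 60.245) + 24.469 = 81.562 kips. φR_n = 0.75 × 81.562 = 61.2 kips.
Tension yield (gross): A_g = 5.625×0.375 = 2.1094 in². φR_n = 0.90 × 36 × 2.1094 = 68.3 kips.
Tension rupture (net): A_n = (5.625 − 1×0.875)×0.375 = 1.7813 in² (U = 1.0, A_e = A_n). φR_n = 0.75 × 58 × 1.7813 = 77.5 kips.
Governing: min(111.3, 89.9, 61.2, 68.3, 77.5) = 61.2 kips → block shear.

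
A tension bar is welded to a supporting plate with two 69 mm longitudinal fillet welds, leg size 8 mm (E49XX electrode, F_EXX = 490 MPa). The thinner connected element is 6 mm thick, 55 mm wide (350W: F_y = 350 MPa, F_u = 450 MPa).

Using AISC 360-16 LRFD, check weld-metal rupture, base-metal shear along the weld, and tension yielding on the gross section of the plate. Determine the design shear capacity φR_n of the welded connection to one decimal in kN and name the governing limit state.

Weld metal: throat = 0.707×8 = 5.656 mm, L = 2×69 = 138 mm. φR_n = 0.75 × 0.6 × 490 × 5.656 × 138 = 172.1 kN.
Base metal shear (6 mm plate): yield φR_n = 1.0×0.6×350×6×138 = 173.9 kN; rupture φR_n = 0.75×0.6×450×6×138 = 167.7 kN; take 167.7 kN (rupture).
Tension yield (gross): A_g = 55×6 = 330 mm². φR_n = 0.90 × 350 × 330 = 104.0 kN.
Governing: min(172.1, 167.7, 104.0) = 104.0 kN → gross-section yield.

104.0 kN (gross-section yield governs)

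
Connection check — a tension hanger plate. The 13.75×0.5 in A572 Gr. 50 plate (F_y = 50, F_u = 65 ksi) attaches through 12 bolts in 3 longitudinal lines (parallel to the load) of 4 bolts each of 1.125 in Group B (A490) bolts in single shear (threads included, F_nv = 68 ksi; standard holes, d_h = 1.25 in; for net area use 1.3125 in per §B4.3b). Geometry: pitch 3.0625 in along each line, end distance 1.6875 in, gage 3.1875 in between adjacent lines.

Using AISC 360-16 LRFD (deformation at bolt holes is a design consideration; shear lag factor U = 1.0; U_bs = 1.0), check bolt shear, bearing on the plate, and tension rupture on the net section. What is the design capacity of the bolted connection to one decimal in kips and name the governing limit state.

Bolt shear: A_b = π(1.125)²/4 = 0.99402 in². φR_n = 0.75 × 68 × 0.99402 × 12 × 1 = 608.3 kips.
Bearing (0.5 in plate, F_u = 65 ksi): end bolts L_c = 1.6875 − 1.25/2 = 1.0625, R_n = min(1.2×1.0625×0.5×65, 2.4×1.125×0.5×65) = 41.438 kips/bolt; interior L_c = 3.0625 − 1.25 = 1.8125, R_n = 70.688 kips/bolt. φR_n = 0.75 × (3×41.438 + 9×70.688) = 570.4 kips.
Tension rupture (net): A_n = (13.75 − 3×1.3125)×0.5 = 4.9063 in² (U = 1.0, A_e = A_n). φR_n = 0.75 × 65 × 4.9063 = 239.2 kips.
Governing: min(608.3, 570.4, 239.2) = 239.2 kips → net-section rupture.

239.2 kips (net-section rupture governs)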